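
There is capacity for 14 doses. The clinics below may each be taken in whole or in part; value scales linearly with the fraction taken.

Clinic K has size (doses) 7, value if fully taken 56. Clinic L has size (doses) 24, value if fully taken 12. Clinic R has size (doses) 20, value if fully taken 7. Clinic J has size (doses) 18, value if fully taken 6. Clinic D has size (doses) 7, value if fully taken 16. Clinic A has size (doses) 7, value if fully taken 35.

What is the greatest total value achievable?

Rank by value-to-size ratio: Clinic K 56/7≈8, Clinic A 35/7≈5, Clinic D 16/7≈2.29, Clinic L 12/24≈0.5, Clinic R 7/20≈0.35, Clinic J 6/18≈0.333.
Clinic K: take in full, 7 doses for value 56 → 7 left.
Clinic A: take in full, 7 doses for value 35 → 0 left.
Total value = 91.

91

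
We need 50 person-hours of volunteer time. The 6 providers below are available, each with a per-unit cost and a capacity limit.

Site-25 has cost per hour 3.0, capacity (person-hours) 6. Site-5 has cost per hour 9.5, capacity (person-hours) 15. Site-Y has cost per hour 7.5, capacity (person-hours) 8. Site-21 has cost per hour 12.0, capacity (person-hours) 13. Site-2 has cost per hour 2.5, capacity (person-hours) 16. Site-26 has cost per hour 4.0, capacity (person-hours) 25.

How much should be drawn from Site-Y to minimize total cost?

3

Use providers in increasing cost order.
Take 16 from Site-2 at 2.5 → need 34 more.
Take 6 from Site-25 at 3.0 → need 28 more.
Take 25 from Site-26 at 4.0 → need 3 more.
Site-Y (7.5): take the remaining 3 → done.
Site-5, Site-21: unused.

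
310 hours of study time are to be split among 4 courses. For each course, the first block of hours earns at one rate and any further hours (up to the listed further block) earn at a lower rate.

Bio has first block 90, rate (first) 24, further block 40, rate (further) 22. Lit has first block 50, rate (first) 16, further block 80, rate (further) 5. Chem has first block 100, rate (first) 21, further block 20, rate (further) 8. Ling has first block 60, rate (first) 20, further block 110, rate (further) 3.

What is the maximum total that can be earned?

6660

Rank every tier by rate: Bio/first 24 > Bio/second 22 > Chem/first 21 > Ling/first 20 > Lit/first 16 > Chem/second 8 > Lit/second 5 > Ling/second 3.
Bio first at 24: fill all 90 — 220 left.
Fill Bio second block (40 at 22) — 180 left.
Fill Chem first block (100 at 21) — 80 left.
Ling/first (20): +60 — 20 left.
20 remain; put them into Lit first at 16.
Total = 24×90 + 22×40 + 21×100 + 20×60 + 16×20 = 6660.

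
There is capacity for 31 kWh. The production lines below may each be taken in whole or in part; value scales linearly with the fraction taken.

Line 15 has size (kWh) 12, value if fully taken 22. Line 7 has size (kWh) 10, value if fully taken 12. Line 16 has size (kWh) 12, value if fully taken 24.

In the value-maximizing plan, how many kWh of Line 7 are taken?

Sort by value density: Line 16 24/12≈2, Line 15 22/12≈1.83, Line 7 12/10≈1.2.
Line 16: take in full, 12 kWh for value 24 → 19 left.
Take all of Line 15 (12 kWh, value 22) → 7 kWh left.
7 kWh left: a 7/10 share of Line 7 gives 12×7/10 = 8.4.

7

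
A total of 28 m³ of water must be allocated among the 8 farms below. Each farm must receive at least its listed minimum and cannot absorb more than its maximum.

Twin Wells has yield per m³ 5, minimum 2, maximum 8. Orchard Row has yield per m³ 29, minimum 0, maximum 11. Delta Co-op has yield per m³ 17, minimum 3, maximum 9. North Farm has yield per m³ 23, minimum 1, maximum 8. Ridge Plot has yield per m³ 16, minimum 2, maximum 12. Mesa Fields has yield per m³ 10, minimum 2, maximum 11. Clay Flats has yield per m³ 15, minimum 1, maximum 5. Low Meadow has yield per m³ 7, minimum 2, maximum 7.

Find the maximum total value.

576

Meeting every minimum uses 2+0+3+1+2+2+1+2 = 13 m³, leaving 15.
Highest yield per m³ first: Orchard Row 29 > North Farm 23 > Delta Co-op 17 > Ridge Plot 16 > Clay Flats 15 > Mesa Fields 10 > Low Meadow 7 > Twin Wells 5.
Orchard Row takes 11 more to reach its cap of 11 → 4 left.
Only 4 left; North Farm takes them to reach 5.
Total = 5×2 + 29×11 + 17×3 + 23×5 + 16×2 + 10×2 + 15×1 + 7×2 = 576.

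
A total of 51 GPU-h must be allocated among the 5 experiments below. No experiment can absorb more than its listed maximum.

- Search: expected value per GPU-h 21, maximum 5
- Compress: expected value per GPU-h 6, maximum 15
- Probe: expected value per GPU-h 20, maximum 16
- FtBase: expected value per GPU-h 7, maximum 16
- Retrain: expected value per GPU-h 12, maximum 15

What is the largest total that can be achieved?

710

Order the experiments by expected value per GPU-h: Search 21 > Probe 20 > Retrain 12 > FtBase 7 > Compress 6.
Search takes 5 to reach its cap of 5 → 46 left.
Probe: +16 to 16 (cap) → 30 left.
Give Retrain 15 to hit its cap of 15 → 15 left.
Only 15 left; FtBase takes them to reach 15.
Total = 21×5 + 20×16 + 7×15 + 12×15 = 710.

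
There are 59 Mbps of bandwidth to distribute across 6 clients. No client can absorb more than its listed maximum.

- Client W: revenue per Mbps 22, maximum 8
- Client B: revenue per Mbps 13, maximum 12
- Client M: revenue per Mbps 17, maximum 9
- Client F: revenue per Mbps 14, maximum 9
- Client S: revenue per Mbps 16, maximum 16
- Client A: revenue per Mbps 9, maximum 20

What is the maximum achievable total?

912

Highest revenue per Mbps first: Client W 22 > Client M 17 > Client S 16 > Client F 14 > Client B 13 > Client A 9.
Client W: +8 to 8 (cap) ; 51 left.
Client M takes 9 to reach its cap of 9 ; 42 left.
Give Client S 16 to hit its cap of 16 ; 26 left.
Client F takes 9 to reach its cap of 9 ; 17 left.
Client B: +12 to 12 (cap) ; 5 left.
Only 5 left; Client A takes them to reach 5.
Total = 22×8 + 13×12 + 17×9 + 14×9 + 16×16 + 9×5 = 912.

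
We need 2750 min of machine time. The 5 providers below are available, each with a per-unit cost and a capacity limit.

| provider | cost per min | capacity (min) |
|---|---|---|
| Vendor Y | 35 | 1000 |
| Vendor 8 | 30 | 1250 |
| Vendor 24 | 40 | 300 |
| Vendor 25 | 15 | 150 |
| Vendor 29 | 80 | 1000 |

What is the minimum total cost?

Fill from the cheapest provider first.
Vendor 25 (15): use full 150 → 2600 min to go.
Take 1250 from Vendor 8 at 30 → need 1350 more.
Vendor Y (35): use full 1000 → 350 min to go.
Vendor 24 at 40: take all 300 min → 50 still needed.
Vendor 29 (80): take the remaining 50 → done.
Cost = 150×15 + 1250×30 + 1000×35 + 300×40 + 50×80 = 90750.

90750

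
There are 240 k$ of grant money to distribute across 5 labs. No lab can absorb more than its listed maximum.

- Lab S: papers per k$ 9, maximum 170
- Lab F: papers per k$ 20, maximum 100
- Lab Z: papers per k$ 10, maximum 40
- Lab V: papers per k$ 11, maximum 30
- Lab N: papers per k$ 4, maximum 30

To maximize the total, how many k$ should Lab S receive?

Highest papers per k$ first: Lab F 20 > Lab V 11 > Lab Z 10 > Lab S 9 > Lab N 4.
Lab F: +100 to 100 (cap) — 140 left.
Give Lab V 30 to hit its cap of 30 — 110 left.
Give Lab Z 40 to hit its cap of 40 — 70 left.
Lab S: +70 (room for 170) → 70. Pool exhausted.

70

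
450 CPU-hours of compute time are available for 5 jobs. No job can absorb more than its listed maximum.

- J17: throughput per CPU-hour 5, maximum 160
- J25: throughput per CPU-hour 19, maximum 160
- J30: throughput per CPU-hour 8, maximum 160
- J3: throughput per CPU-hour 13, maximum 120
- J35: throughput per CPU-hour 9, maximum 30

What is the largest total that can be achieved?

5990

Rank by throughput per CPU-hour: J25 19 > J3 13 > J35 9 > J30 8 > J17 5.
J25: +160 to 160 (cap) ; 290 left.
J3 takes 120 to reach its cap of 120 ; 170 left.
J35 takes 30 to reach its cap of 30 ; 140 left.
Only 140 left; J30 takes them to reach 140.
Total = 19×160 + 8×140 + 13×120 + 9×30 = 5990.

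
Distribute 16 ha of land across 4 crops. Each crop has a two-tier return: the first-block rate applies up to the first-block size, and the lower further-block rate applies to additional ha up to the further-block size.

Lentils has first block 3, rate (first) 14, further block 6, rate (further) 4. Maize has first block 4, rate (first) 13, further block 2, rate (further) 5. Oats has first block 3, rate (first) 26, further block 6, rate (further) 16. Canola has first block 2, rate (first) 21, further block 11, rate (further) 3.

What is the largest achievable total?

Order all 8 blocks by rate: Oats/tier1 26 > Canola/tier1 21 > Oats/tier2 16 > Lentils/tier1 14 > Maize/tier1 13 > Maize/tier2 5 > Lentils/tier2 4 > Canola/tier2 3.
Oats/tier1 (26): +3 — 13 left.
Fill Canola tier1 block (2 at 21) — 11 left.
Fill Oats tier2 block (6 at 16) — 5 left.
Lentils tier1 at 14: fill all 3 — 2 left.
Maize tier1 at 13: only 2 left, fill 2.
Total = 26×3 + 21×2 + 16×6 + 14×3 + 13×2 = 284.

284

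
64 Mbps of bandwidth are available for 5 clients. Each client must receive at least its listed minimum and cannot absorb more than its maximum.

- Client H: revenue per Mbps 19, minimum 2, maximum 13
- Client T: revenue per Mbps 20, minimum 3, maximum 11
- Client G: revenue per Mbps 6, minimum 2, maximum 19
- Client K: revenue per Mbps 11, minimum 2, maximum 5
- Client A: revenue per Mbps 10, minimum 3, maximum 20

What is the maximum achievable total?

812

Meeting every minimum uses 2+3+2+2+3 = 12 Mbps, leaving 52.
Order the clients by revenue per Mbps: Client T 20 > Client H 19 > Client K 11 > Client A 10 > Client G 6.
Client T: +8 to 11 (cap) — 44 left.
Give Client H 11 more to hit its cap of 13 — 33 left.
Give Client K 3 more to hit its cap of 5 — 30 left.
Client A: +17 to 20 (cap) — 13 left.
Client G: +13 (room for 17) → 15. Pool exhausted.
Total = 19×13 + 20×11 + 6×15 + 11×5 + 10×20 = 812.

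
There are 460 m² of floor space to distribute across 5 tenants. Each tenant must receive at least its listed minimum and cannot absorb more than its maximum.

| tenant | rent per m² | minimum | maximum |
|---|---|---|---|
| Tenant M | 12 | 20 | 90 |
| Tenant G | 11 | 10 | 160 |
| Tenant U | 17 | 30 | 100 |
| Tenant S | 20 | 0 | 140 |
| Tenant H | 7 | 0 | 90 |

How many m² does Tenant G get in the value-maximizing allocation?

Meeting every minimum uses 20+10+30+0+0 = 60 m², leaving 400.
Highest rent per m² first: Tenant S 20 > Tenant U 17 > Tenant M 12 > Tenant G 11 > Tenant H 7.
Tenant S takes 140 more to reach its cap of 140 ; 260 left.
Tenant U: +70 to 100 (cap) ; 190 left.
Give Tenant M 70 more to hit its cap of 90 ; 120 left.
Only 120 left; Tenant G takes them to reach 130.

130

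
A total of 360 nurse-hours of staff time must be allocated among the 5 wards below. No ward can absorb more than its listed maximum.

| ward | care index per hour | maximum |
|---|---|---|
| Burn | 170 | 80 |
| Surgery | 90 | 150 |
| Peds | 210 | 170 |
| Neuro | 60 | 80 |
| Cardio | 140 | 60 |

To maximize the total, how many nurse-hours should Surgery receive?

50

Order the wards by care index per hour: Peds 210 > Burn 170 > Cardio 140 > Surgery 90 > Neuro 60.
Give Peds 170 to hit its cap of 170 — 190 left.
Give Burn 80 to hit its cap of 80 — 110 left.
Give Cardio 60 to hit its cap of 60 — 50 left.
Only 50 left; Surgery takes them to reach 50.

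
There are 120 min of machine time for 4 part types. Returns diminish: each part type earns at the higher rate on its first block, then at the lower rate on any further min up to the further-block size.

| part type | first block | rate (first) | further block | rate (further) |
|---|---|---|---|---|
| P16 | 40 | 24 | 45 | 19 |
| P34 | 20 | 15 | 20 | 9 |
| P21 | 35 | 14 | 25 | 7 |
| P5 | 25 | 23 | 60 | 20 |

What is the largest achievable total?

Rank every tier by rate: P16/first 24 > P5/first 23 > P5/second 20 > P16/second 19 > P34/first 15 > P21/first 14 > P34/second 9 > P21/second 7.
Fill P16 first block (40 at 24) ; 80 left.
P5/first (23): +25 ; 55 left.
P5/second: +55 of 60 at 20; pool empty.
Total = 24×40 + 23×25 + 20×55 = 2635.

2635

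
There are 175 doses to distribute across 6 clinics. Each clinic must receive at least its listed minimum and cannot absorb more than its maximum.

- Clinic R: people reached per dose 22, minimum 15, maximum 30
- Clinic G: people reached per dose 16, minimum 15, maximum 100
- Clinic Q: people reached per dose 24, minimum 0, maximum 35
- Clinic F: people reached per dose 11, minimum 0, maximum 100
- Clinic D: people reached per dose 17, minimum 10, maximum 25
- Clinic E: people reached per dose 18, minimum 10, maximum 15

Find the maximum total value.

Meeting every minimum uses 15+15+0+0+10+10 = 50 doses, leaving 125.
Highest people reached per dose first: Clinic Q 24 > Clinic R 22 > Clinic E 18 > Clinic D 17 > Clinic G 16 > Clinic F 11.
Clinic Q: +35 to 35 (cap) — 90 left.
Give Clinic R 15 more to hit its cap of 30 — 75 left.
Give Clinic E 5 more to hit its cap of 15 — 70 left.
Clinic D takes 15 more to reach its cap of 25 — 55 left.
Only 55 left; Clinic G takes them to reach 70.
Total = 22×30 + 16×70 + 24×35 + 17×25 + 18×15 = 3315.

3315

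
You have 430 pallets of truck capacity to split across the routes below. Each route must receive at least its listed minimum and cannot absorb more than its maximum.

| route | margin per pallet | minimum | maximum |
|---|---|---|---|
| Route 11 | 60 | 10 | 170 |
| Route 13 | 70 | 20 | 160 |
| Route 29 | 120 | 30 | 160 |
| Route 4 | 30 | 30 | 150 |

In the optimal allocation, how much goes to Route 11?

80

Meeting every minimum uses 10+20+30+30 = 90 pallets, leaving 340.
Order the routes by margin per pallet: Route 29 120 > Route 13 70 > Route 11 60 > Route 4 30.
Route 29: +130 to 160 (cap) — 210 left.
Route 13: +140 to 160 (cap) — 70 left.
Only 70 left; Route 11 takes them to reach 80.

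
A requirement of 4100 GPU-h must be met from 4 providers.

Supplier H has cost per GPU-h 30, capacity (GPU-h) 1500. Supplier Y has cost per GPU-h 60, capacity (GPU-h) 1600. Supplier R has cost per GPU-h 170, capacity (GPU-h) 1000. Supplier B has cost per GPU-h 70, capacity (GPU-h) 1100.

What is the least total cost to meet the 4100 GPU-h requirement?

211000

Fill from the cheapest provider first.
Supplier H (30): use full 1500 → 2600 GPU-h to go.
Take 1600 from Supplier Y at 60 → need 1000 more.
Supplier B (70): take the remaining 1000 → done.
Supplier R: unused.
Cost = 1500×30 + 1600×60 + 1000×70 = 211000.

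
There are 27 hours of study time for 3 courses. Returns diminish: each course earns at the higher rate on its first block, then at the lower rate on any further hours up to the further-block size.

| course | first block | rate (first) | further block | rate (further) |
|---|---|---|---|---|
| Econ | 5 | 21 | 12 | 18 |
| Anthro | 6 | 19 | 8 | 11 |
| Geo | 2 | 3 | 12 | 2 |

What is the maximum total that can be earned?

479

Treat each block as its own option and order by rate: Econ/first 21 > Anthro/first 19 > Econ/second 18 > Anthro/second 11 > Geo/first 3 > Geo/second 2.
Fill Econ first block (5 at 21) — 22 left.
Anthro first at 19: fill all 6 — 16 left.
Econ second at 18: fill all 12 — 4 left.
Anthro/second: +4 of 8 at 11; pool empty.
Total = 21×5 + 19×6 + 18×12 + 11×4 = 479.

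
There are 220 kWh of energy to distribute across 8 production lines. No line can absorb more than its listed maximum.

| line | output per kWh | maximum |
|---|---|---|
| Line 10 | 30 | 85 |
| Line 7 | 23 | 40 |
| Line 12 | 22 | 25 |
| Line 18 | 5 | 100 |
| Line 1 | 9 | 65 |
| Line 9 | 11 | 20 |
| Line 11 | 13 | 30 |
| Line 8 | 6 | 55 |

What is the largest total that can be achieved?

4810

Rank by output per kWh: Line 10 30 > Line 7 23 > Line 12 22 > Line 11 13 > Line 9 11 > Line 1 9 > Line 8 6 > Line 18 5.
Give Line 10 85 to hit its cap of 85 → 135 left.
Give Line 7 40 to hit its cap of 40 → 95 left.
Line 12 takes 25 to reach its cap of 25 → 70 left.
Line 11 takes 30 to reach its cap of 30 → 40 left.
Line 9: +20 to 20 (cap) → 20 left.
Line 1: +20 (room for 65) → 20. Pool exhausted.
Total = 30×85 + 23×40 + 22×25 + 9×20 + 11×20 + 13×30 = 4810.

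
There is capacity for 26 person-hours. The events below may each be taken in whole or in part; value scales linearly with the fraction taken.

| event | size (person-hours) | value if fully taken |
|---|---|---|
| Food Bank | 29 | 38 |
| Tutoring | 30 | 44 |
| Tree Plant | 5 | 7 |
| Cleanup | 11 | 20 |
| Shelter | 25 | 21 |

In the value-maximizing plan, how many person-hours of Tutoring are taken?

15

Sort by value density: Cleanup 20/11≈1.82, Tutoring 44/30≈1.47, Tree Plant 7/5≈1.4, Food Bank 38/29≈1.31, Shelter 21/25≈0.84.
All 11 person-hours of Cleanup fit (value 20) → 15 remain.
Fill the last 15 person-hours with part of Tutoring: 15/30 of it earns 22.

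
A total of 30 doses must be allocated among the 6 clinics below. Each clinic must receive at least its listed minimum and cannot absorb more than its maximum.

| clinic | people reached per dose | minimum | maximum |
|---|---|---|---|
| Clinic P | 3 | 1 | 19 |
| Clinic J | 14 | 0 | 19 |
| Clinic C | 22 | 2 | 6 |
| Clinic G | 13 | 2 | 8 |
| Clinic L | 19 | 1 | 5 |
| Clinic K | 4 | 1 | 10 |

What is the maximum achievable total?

470

Meeting every minimum uses 1+0+2+2+1+1 = 7 doses, leaving 23.
Order the clinics by people reached per dose: Clinic C 22 > Clinic L 19 > Clinic J 14 > Clinic G 13 > Clinic K 4 > Clinic P 3.
Clinic C: +4 to 6 (cap) → 19 left.
Clinic L takes 4 more to reach its cap of 5 → 15 left.
Clinic J: +15 (room for 19) → 15. Pool exhausted.
Total = 3×1 + 14×15 + 22×6 + 13×2 + 19×5 + 4×1 = 470.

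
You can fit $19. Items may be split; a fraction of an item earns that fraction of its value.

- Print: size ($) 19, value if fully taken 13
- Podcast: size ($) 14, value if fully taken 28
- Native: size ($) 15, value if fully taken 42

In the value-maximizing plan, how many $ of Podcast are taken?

Best value per unit of size first: Native 42/15≈2.8, Podcast 28/14≈2, Print 13/19≈0.684.
Native: take in full, 15 $ for value 42 ; 4 left.
4 $ left: a 4/14 share of Podcast gives 28×4/14 = 8.

4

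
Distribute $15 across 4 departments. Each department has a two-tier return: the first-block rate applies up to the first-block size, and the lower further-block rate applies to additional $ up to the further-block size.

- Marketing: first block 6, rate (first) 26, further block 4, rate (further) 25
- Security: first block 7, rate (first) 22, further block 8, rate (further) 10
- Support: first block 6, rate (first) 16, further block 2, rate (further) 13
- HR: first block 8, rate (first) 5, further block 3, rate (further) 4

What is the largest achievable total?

366

Order all 8 blocks by rate: Marketing/T1 26 > Marketing/T2 25 > Security/T1 22 > Support/T1 16 > Support/T2 13 > Security/T2 10 > HR/T1 5 > HR/T2 4.
Fill Marketing T1 block (6 at 26) — 9 left.
Marketing T2 at 25: fill all 4 — 5 left.
5 remain; put them into Security T1 at 22.
Total = 26×6 + 25×4 + 22×5 = 366.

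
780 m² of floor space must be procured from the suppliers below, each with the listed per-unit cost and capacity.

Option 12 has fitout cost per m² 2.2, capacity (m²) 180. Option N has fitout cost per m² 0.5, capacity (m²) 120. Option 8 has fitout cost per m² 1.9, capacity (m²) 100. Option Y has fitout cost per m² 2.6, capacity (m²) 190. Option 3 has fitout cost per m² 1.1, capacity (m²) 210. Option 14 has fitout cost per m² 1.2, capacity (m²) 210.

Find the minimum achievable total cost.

Cheapest first:
Option N at 0.5: take all 120 m² — 660 still needed.
Option 3 at 1.1: take all 210 m² — 450 still needed.
Option 14 (1.2): use full 210 — 240 m² to go.
Take 100 from Option 8 at 1.9 — need 140 more.
Take 140 from Option 12 at 2.2 to finish.
Option Y: unused.
Cost = 120×0.5 + 210×1.1 + 210×1.2 + 100×1.9 + 140×2.2 = 1041.

1041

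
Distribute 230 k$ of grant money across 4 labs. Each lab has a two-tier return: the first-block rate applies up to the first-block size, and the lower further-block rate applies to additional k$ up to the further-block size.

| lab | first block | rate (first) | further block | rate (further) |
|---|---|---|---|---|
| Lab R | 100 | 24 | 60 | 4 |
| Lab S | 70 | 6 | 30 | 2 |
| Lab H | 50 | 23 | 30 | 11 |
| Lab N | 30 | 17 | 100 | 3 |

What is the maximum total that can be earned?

Rank every tier by rate: Lab R/tier1 24 > Lab H/tier1 23 > Lab N/tier1 17 > Lab H/tier2 11 > Lab S/tier1 6 > Lab R/tier2 4 > Lab N/tier2 3 > Lab S/tier2 2.
Fill Lab R tier1 block (100 at 24) — 130 left.
Lab H/tier1 (23): +50 — 80 left.
Fill Lab N tier1 block (30 at 17) — 50 left.
Lab H/tier2 (11): +30 — 20 left.
Lab S tier1 at 6: only 20 left, fill 20.
Total = 24×100 + 23×50 + 17×30 + 11×30 + 6×20 = 4510.

4510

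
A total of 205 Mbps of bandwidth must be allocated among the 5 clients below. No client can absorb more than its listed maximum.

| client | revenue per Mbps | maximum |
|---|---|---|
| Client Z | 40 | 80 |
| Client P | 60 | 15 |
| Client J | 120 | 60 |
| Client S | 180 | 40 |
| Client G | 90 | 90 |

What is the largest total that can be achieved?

23400

Highest revenue per Mbps first: Client S 180 > Client J 120 > Client G 90 > Client P 60 > Client Z 40.
Give Client S 40 to hit its cap of 40 — 165 left.
Client J: +60 to 60 (cap) — 105 left.
Client G: +90 to 90 (cap) — 15 left.
Give Client P 15 to hit its cap of 15 — 0 left.
Total = 60×15 + 120×60 + 180×40 + 90×90 = 23400.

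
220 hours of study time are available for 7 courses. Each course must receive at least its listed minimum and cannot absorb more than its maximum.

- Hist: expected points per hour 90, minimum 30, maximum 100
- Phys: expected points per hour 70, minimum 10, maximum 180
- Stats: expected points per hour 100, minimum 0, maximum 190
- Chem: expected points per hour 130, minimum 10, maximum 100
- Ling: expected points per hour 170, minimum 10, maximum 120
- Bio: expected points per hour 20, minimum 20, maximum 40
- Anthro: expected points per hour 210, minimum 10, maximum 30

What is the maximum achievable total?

31800

Meeting every minimum uses 30+10+0+10+10+20+10 = 90 hours, leaving 130.
Order the courses by expected points per hour: Anthro 210 > Ling 170 > Chem 130 > Stats 100 > Hist 90 > Phys 70 > Bio 20.
Anthro: +20 to 30 (cap) → 110 left.
Ling: +110 to 120 (cap) → 0 left.
Total = 90×30 + 70×10 + 130×10 + 170×120 + 20×20 + 210×30 = 31800.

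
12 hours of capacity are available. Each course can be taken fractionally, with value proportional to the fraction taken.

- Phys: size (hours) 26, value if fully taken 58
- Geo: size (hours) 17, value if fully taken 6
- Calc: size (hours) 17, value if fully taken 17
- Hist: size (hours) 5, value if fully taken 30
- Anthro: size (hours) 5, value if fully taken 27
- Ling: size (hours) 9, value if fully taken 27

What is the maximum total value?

Best value per unit of size first: Hist 30/5≈6, Anthro 27/5≈5.4, Ling 27/9≈3, Phys 58/26≈2.23, Calc 17/17≈1, Geo 6/17≈0.353.
Take all of Hist (5 hours, value 30) → 7 hours left.
Take all of Anthro (5 hours, value 27) → 2 hours left.
2 hours left: a 2/9 share of Ling gives 27×2/9 = 6.
Total value = 63.

63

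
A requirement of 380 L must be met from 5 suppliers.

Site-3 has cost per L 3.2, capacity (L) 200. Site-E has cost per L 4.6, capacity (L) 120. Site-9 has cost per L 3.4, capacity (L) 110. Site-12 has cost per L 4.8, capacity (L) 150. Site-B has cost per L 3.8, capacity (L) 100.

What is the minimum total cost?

1280

Fill from the cheapest supplier first.
Site-3 (3.2): use full 200 → 180 L to go.
Site-9 at 3.4: take all 110 L → 70 still needed.
Site-B at 3.8: take 70 of its 100 → requirement met.
Site-E, Site-12: unused.
Cost = 200×3.2 + 110×3.4 + 70×3.8 = 1280.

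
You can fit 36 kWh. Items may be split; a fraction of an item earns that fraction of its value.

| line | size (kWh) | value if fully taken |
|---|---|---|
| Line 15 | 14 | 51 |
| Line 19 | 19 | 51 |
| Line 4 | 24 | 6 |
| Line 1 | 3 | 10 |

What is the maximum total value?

112

Best value per unit of size first: Line 15 51/14≈3.64, Line 1 10/3≈3.33, Line 19 51/19≈2.68, Line 4 6/24≈0.25.
Line 15: take in full, 14 kWh for value 51 → 22 left.
All 3 kWh of Line 1 fit (value 10) → 19 remain.
Take all of Line 19 (19 kWh, value 51) → 0 kWh left.
Total value = 112.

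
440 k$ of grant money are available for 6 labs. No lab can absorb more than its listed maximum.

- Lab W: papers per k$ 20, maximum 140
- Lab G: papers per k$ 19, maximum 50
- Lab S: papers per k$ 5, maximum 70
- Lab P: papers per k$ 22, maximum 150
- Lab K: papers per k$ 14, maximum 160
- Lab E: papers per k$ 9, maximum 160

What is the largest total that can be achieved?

8450

Rank by papers per k$: Lab P 22 > Lab W 20 > Lab G 19 > Lab K 14 > Lab E 9 > Lab S 5.
Lab P takes 150 to reach its cap of 150 ; 290 left.
Give Lab W 140 to hit its cap of 140 ; 150 left.
Lab G: +50 to 50 (cap) ; 100 left.
Lab K has room for 160 but only 100 remain, so it gets 100.
Total = 20×140 + 19×50 + 22×150 + 14×100 = 8450.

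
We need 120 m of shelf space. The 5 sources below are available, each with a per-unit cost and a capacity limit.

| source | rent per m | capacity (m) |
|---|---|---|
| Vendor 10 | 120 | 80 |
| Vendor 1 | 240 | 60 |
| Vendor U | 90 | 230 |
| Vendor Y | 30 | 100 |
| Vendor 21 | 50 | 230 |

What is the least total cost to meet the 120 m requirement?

4000

Cheapest first:
Vendor Y at 30: take all 100 m → 20 still needed.
Take 20 from Vendor 21 at 50 to finish.
Vendor U, Vendor 10, Vendor 1: unused.
Cost = 100×30 + 20×50 = 4000.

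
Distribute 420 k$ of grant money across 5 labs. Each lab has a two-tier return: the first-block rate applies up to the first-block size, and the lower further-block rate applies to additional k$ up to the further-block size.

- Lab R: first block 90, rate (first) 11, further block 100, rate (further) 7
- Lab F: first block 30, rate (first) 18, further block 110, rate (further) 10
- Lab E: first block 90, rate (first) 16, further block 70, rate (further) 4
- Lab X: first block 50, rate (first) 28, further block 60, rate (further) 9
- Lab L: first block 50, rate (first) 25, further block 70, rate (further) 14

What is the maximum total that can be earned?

7000

Rank every tier by rate: Lab X/T1 28 > Lab L/T1 25 > Lab F/T1 18 > Lab E/T1 16 > Lab L/T2 14 > Lab R/T1 11 > Lab F/T2 10 > Lab X/T2 9 > Lab R/T2 7 > Lab E/T2 4.
Lab X T1 at 28: fill all 50 ; 370 left.
Fill Lab L T1 block (50 at 25) ; 320 left.
Lab F/T1 (18): +30 ; 290 left.
Lab E T1 at 16: fill all 90 ; 200 left.
Lab L/T2 (14): +70 ; 130 left.
Lab R/T1 (11): +90 ; 40 left.
Lab F T2 at 10: only 40 left, fill 40.
Total = 28×50 + 25×50 + 18×30 + 16×90 + 14×70 + 11×90 + 10×40 = 7000.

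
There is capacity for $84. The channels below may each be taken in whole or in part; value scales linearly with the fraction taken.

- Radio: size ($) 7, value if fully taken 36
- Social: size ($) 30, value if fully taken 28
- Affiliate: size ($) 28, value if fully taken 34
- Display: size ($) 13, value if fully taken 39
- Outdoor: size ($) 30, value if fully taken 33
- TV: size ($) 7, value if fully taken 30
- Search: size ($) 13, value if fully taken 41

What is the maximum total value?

197.6

Best value per unit of size first: Radio 36/7≈5.14, TV 30/7≈4.29, Search 41/13≈3.15, Display 39/13≈3, Affiliate 34/28≈1.21, Outdoor 33/30≈1.1, Social 28/30≈0.933.
Take all of Radio (7 $, value 36) → 77 $ left.
Take all of TV (7 $, value 30) → 70 $ left.
Search: take in full, 13 $ for value 41 → 57 left.
Display: take in full, 13 $ for value 39 → 44 left.
Affiliate: take in full, 28 $ for value 34 → 16 left.
Fill the last 16 $ with part of Outdoor: 16/30 of it earns 17.6.
Total value = 197.6.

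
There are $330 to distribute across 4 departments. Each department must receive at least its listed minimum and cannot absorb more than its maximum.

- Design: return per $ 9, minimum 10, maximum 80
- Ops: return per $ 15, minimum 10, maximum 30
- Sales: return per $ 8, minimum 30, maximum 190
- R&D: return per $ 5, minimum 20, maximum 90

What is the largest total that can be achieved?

Meeting every minimum uses 10+10+30+20 = 70 $, leaving 260.
Order the departments by return per $: Ops 15 > Design 9 > Sales 8 > R&D 5.
Ops: +20 to 30 (cap) — 240 left.
Give Design 70 more to hit its cap of 80 — 170 left.
Give Sales 160 more to hit its cap of 190 — 10 left.
Only 10 left; R&D takes them to reach 30.
Total = 9×80 + 15×30 + 8×190 + 5×30 = 2840.

2840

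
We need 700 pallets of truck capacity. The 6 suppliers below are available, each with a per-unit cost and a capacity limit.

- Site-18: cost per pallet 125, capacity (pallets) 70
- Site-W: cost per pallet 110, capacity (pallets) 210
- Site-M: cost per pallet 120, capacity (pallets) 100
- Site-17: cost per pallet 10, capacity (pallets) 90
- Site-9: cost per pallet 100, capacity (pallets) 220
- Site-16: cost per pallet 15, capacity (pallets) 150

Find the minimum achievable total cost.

Fill from the cheapest supplier first.
Site-17 at 10: take all 90 pallets ; 610 still needed.
Site-16 at 15: take all 150 pallets ; 460 still needed.
Site-9 (100): use full 220 ; 240 pallets to go.
Site-W at 110: take all 210 pallets ; 30 still needed.
Site-M at 120: take 30 of its 100 ; requirement met.
Site-18: unused.
Cost = 90×10 + 150×15 + 220×100 + 210×110 + 30×120 = 51850.

51850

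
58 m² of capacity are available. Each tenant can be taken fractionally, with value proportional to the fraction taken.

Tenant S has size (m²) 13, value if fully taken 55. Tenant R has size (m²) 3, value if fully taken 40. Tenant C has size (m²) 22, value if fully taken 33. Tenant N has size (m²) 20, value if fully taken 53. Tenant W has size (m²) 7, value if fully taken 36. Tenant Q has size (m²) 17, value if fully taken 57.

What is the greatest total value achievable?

235.7

Rank by value-to-size ratio: Tenant R 40/3≈13.3, Tenant W 36/7≈5.14, Tenant S 55/13≈4.23, Tenant Q 57/17≈3.35, Tenant N 53/20≈2.65, Tenant C 33/22≈1.5.
Take all of Tenant R (3 m², value 40) ; 55 m² left.
All 7 m² of Tenant W fit (value 36) ; 48 remain.
Take all of Tenant S (13 m², value 55) ; 35 m² left.
Take all of Tenant Q (17 m², value 57) ; 18 m² left.
Fill the last 18 m² with part of Tenant N: 18/20 of it earns 47.7.
Total value = 235.7.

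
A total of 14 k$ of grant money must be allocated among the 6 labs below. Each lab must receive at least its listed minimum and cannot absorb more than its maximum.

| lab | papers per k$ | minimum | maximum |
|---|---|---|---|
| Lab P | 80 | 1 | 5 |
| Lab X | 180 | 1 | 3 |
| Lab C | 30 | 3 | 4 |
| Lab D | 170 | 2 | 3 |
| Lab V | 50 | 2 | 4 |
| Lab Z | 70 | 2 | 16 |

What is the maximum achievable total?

1460

Meeting every minimum uses 1+1+3+2+2+2 = 11 k$, leaving 3.
Highest papers per k$ first: Lab X 180 > Lab D 170 > Lab P 80 > Lab Z 70 > Lab V 50 > Lab C 30.
Lab X takes 2 more to reach its cap of 3 — 1 left.
Give Lab D 1 more to hit its cap of 3 — 0 left.
Total = 80×1 + 180×3 + 30×3 + 170×3 + 50×2 + 70×2 = 1460.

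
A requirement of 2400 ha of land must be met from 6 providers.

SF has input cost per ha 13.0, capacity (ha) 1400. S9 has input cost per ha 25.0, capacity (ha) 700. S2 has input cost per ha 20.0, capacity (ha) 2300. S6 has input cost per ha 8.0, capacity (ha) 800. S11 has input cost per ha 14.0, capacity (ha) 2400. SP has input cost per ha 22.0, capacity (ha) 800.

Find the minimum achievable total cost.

Cheapest first:
S6 (8.0): use full 800 → 1600 ha to go.
SF (13.0): use full 1400 → 200 ha to go.
S11 (14.0): take the remaining 200 → done.
S2, SP, S9: unused.
Cost = 800×8.0 + 1400×13.0 + 200×14.0 = 27400.

27400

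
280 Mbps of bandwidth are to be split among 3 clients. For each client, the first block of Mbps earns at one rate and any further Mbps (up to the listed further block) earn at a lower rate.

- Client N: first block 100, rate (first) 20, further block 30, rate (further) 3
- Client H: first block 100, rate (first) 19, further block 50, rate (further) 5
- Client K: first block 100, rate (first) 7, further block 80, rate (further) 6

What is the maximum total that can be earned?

4460

Treat each block as its own option and order by rate: Client N/T1 20 > Client H/T1 19 > Client K/T1 7 > Client K/T2 6 > Client H/T2 5 > Client N/T2 3.
Client N T1 at 20: fill all 100 → 180 left.
Client H T1 at 19: fill all 100 → 80 left.
80 remain; put them into Client K T1 at 7.
Total = 20×100 + 19×100 + 7×80 = 4460.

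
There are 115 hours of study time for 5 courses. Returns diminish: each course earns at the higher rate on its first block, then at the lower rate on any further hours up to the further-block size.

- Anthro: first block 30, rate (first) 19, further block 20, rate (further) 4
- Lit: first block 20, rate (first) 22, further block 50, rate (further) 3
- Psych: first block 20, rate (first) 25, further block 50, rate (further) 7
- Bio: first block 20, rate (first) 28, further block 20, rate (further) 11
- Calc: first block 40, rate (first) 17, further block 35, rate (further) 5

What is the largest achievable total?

Order all 10 blocks by rate: Bio/T1 28 > Psych/T1 25 > Lit/T1 22 > Anthro/T1 19 > Calc/T1 17 > Bio/T2 11 > Psych/T2 7 > Calc/T2 5 > Anthro/T2 4 > Lit/T2 3.
Fill Bio T1 block (20 at 28) — 95 left.
Psych T1 at 25: fill all 20 — 75 left.
Lit T1 at 22: fill all 20 — 55 left.
Anthro/T1 (19): +30 — 25 left.
Calc/T1: +25 of 40 at 17; pool empty.
Total = 28×20 + 25×20 + 22×20 + 19×30 + 17×25 = 2495.

2495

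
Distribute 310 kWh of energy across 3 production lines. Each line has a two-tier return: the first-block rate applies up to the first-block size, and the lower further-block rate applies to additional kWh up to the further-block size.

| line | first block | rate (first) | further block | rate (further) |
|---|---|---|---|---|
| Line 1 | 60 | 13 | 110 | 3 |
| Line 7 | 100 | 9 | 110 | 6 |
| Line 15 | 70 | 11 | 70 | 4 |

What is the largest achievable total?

2930

Order all 6 blocks by rate: Line 1/first 13 > Line 15/first 11 > Line 7/first 9 > Line 7/second 6 > Line 15/second 4 > Line 1/second 3.
Line 1/first (13): +60 — 250 left.
Fill Line 15 first block (70 at 11) — 180 left.
Fill Line 7 first block (100 at 9) — 80 left.
Line 7 second at 6: only 80 left, fill 80.
Total = 13×60 + 11×70 + 9×100 + 6×80 = 2930.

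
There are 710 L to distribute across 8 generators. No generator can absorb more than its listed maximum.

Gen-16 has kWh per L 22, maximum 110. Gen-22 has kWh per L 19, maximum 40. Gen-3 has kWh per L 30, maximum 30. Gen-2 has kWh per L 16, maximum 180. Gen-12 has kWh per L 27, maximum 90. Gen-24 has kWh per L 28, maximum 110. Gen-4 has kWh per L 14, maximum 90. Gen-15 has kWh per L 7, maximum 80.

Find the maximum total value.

Order the generators by kWh per L: Gen-3 30 > Gen-24 28 > Gen-12 27 > Gen-16 22 > Gen-22 19 > Gen-2 16 > Gen-4 14 > Gen-15 7.
Gen-3: +30 to 30 (cap) → 680 left.
Gen-24: +110 to 110 (cap) → 570 left.
Give Gen-12 90 to hit its cap of 90 → 480 left.
Gen-16: +110 to 110 (cap) → 370 left.
Gen-22: +40 to 40 (cap) → 330 left.
Give Gen-2 180 to hit its cap of 180 → 150 left.
Gen-4: +90 to 90 (cap) → 60 left.
Gen-15 has room for 80 but only 60 remain, so it gets 60.
Total = 22×110 + 19×40 + 30×30 + 16×180 + 27×90 + 28×110 + 14×90 + 7×60 = 14150.

14150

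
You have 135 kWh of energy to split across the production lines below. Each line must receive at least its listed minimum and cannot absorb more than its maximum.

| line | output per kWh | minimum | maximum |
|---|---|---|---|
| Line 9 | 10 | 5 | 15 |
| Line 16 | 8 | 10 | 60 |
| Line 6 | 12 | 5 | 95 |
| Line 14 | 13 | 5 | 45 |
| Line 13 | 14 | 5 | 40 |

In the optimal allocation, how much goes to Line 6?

35

Meeting every minimum uses 5+10+5+5+5 = 30 kWh, leaving 105.
Rank by output per kWh: Line 13 14 > Line 14 13 > Line 6 12 > Line 9 10 > Line 16 8.
Line 13 takes 35 more to reach its cap of 40 — 70 left.
Line 14 takes 40 more to reach its cap of 45 — 30 left.
Only 30 left; Line 6 takes them to reach 35.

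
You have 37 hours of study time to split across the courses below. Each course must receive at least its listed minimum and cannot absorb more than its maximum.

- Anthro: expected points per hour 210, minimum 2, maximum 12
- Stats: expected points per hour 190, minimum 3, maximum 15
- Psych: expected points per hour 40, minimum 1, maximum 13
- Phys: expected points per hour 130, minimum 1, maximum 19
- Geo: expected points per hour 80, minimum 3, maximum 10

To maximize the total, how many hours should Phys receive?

Meeting every minimum uses 2+3+1+1+3 = 10 hours, leaving 27.
Rank by expected points per hour: Anthro 210 > Stats 190 > Phys 130 > Geo 80 > Psych 40.
Give Anthro 10 more to hit its cap of 12 ; 17 left.
Stats: +12 to 15 (cap) ; 5 left.
Phys: +5 (room for 18) → 6. Pool exhausted.

6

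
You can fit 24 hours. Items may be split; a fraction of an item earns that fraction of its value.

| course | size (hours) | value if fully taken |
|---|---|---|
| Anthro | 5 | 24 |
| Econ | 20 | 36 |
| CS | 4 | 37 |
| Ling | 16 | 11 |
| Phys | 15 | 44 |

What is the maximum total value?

105

Sort by value density: CS 37/4≈9.25, Anthro 24/5≈4.8, Phys 44/15≈2.93, Econ 36/20≈1.8, Ling 11/16≈0.688.
Take all of CS (4 hours, value 37) → 20 hours left.
Take all of Anthro (5 hours, value 24) → 15 hours left.
Phys: take in full, 15 hours for value 44 → 0 left.
Total value = 105.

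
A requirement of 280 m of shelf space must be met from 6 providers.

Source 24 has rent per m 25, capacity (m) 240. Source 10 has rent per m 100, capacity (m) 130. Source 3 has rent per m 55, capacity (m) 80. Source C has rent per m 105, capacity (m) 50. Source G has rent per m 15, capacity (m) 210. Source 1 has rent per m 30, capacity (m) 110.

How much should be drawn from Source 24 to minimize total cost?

Use providers in increasing cost order.
Take 210 from Source G at 15 — need 70 more.
Source 24 at 25: take 70 of its 240 — requirement met.
Source 1, Source 3, Source 10, Source C: unused.

70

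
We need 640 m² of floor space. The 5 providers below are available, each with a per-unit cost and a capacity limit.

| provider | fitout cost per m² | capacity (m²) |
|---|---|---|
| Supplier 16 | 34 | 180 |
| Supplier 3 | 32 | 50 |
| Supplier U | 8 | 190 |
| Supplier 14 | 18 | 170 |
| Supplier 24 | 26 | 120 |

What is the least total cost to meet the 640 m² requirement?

13040

Use providers in increasing cost order.
Supplier U at 8: take all 190 m² — 450 still needed.
Supplier 14 at 18: take all 170 m² — 280 still needed.
Supplier 24 (26): use full 120 — 160 m² to go.
Supplier 3 at 32: take all 50 m² — 110 still needed.
Supplier 16 at 34: take 110 of its 180 — requirement met.
Cost = 190×8 + 170×18 + 120×26 + 50×32 + 110×34 = 13040.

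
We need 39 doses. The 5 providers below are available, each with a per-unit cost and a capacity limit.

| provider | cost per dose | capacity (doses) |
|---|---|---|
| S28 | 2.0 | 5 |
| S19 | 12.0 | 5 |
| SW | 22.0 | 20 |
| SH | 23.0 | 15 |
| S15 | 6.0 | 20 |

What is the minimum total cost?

388

Fill from the cheapest provider first.
S28 (2.0): use full 5 ; 34 doses to go.
S15 at 6.0: take all 20 doses ; 14 still needed.
S19 at 12.0: take all 5 doses ; 9 still needed.
Take 9 from SW at 22.0 to finish.
SH: unused.
Cost = 5×2.0 + 20×6.0 + 5×12.0 + 9×22.0 = 388.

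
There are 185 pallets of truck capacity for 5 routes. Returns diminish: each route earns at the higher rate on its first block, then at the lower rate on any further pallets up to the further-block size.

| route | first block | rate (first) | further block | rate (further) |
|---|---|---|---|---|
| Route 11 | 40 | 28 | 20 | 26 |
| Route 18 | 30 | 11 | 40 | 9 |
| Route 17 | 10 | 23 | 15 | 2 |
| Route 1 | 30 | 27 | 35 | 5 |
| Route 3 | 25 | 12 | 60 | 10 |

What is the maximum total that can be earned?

Treat each block as its own option and order by rate: Route 11/first 28 > Route 1/first 27 > Route 11/second 26 > Route 17/first 23 > Route 3/first 12 > Route 18/first 11 > Route 3/second 10 > Route 18/second 9 > Route 1/second 5 > Route 17/second 2.
Route 11 first at 28: fill all 40 → 145 left.
Route 1/first (27): +30 → 115 left.
Route 11 second at 26: fill all 20 → 95 left.
Fill Route 17 first block (10 at 23) → 85 left.
Fill Route 3 first block (25 at 12) → 60 left.
Route 18/first (11): +30 → 30 left.
Route 3/second: +30 of 60 at 10; pool empty.
Total = 28×40 + 27×30 + 26×20 + 23×10 + 12×25 + 11×30 + 10×30 = 3610.

3610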